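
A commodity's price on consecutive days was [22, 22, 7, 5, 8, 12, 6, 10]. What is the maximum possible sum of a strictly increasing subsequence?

Let S[i] be the best sum of a strictly increasing subsequence ending at i:
i:      1  2  3  4  5  6  7  8
a[i]:  22 22  7  5  8 12  6 10
S:     22 22  7  5 15 27 11 25
Maximum is 27 (e.g. 7 + 8 + 12).

27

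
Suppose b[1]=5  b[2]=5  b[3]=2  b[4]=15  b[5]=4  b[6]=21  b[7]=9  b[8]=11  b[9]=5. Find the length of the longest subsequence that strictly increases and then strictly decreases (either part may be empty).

inc[i] = longest strictly increasing subsequence ending at i; dec[i] = longest strictly decreasing subsequence starting at i:
i:      1  2  3  4  5  6  7  8  9
b[i]:   5  5  2 15  4 21  9 11  5
inc:    1  1  1  2  2  3  3  4  3
dec:    2  2  1  3  1  3  2  2  1
Best peak at i=6 (value 21): inc=3, dec=3, length 3+3−1 = 5.

5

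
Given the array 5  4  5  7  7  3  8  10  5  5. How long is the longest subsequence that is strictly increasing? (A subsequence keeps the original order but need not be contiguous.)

Track the smallest tail for each achievable length (strict):
5 → extends → [5]
4 → replaces 5 → [4]
5 → extends → [4, 5]
7 → extends → [4, 5, 7]
7 → already a tail → [4, 5, 7]
3 → replaces 4 → [3, 5, 7]
8 → extends → [3, 5, 7, 8]
10 → extends → [3, 5, 7, 8, 10]
5 → already a tail → [3, 5, 7, 8, 10]
5 → already a tail → [3, 5, 7, 8, 10]
Five tails, so the longest strictly increasing subsequence has length 5 (e.g. 4, 5, 7, 8, 10).

5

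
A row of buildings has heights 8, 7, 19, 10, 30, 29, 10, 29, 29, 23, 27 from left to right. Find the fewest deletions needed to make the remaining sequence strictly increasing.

Fewest deletions = n − (longest strictly increasing subsequence).
i:      1  2  3  4  5  6  7  8  9 10 11
a[i]:   8  7 19 10 30 29 10 29 29 23 27
dp:     1  1  2  2  3  3  2  3  3  3  4
max dp = 4, so deletions = 11 − 4 = 7.

7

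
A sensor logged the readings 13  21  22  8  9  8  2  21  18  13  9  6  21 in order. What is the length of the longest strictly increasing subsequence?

4

Let dp[i] be the length of the longest such subsequence ending at index i:
i:      1  2  3  4  5  6  7  8  9 10 11 12 13
a[i]:  13 21 22  8  9  8  2 21 18 13  9  6 21
dp:     1  2  3  1  2  1  1  3  3  3  2  2  4
Maximum dp value is 4.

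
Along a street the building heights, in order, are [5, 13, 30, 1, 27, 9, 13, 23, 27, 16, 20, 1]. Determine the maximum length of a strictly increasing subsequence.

Track the smallest tail for each achievable length (strict):
5 → extends → [5]
13 → extends → [5, 13]
30 → extends → [5, 13, 30]
1 → replaces 5 → [1, 13, 30]
27 → replaces 30 → [1, 13, 27]
9 → replaces 13 → [1, 9, 27]
13 → replaces 27 → [1, 9, 13]
23 → extends → [1, 9, 13, 23]
27 → extends → [1, 9, 13, 23, 27]
16 → replaces 23 → [1, 9, 13, 16, 27]
20 → replaces 27 → [1, 9, 13, 16, 20]
1 → already a tail → [1, 9, 13, 16, 20]
Five tails, so the longest strictly increasing subsequence has length 5 (e.g. 5, 9, 13, 23, 27).

5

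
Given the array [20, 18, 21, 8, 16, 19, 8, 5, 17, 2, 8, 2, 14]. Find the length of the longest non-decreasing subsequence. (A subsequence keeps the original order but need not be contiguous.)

Let dp[i] be the length of the longest such subsequence ending at index i:
i:      1  2  3  4  5  6  7  8  9 10 11 12 13
a[i]:  20 18 21  8 16 19  8  5 17  2  8  2 14
dp:     1  1  2  1  2  3  2  1  3  1  3  2  4
Maximum dp value is 4.

4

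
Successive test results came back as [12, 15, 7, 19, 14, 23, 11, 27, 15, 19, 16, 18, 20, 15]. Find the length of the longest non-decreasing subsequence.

6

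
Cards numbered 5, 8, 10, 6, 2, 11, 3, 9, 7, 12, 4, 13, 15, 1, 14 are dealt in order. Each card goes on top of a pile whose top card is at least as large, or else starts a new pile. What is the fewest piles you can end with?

Place each on the leftmost legal pile:
5 → new pile 1 (tops now [5])
8 → new pile 2 (tops now [5, 8])
10 → new pile 3 (tops now [5, 8, 10])
6 → pile 2 (tops now [5, 6, 10])
2 → pile 1 (tops now [2, 6, 10])
11 → new pile 4 (tops now [2, 6, 10, 11])
3 → pile 2 (tops now [2, 3, 10, 11])
9 → pile 3 (tops now [2, 3, 9, 11])
7 → pile 3 (tops now [2, 3, 7, 11])
12 → new pile 5 (tops now [2, 3, 7, 11, 12])
4 → pile 3 (tops now [2, 3, 4, 11, 12])
13 → new pile 6 (tops now [2, 3, 4, 11, 12, 13])
15 → new pile 7 (tops now [2, 3, 4, 11, 12, 13, 15])
1 → pile 1 (tops now [1, 3, 4, 11, 12, 13, 15])
14 → pile 7 (tops now [1, 3, 4, 11, 12, 13, 14])
Seven piles.

7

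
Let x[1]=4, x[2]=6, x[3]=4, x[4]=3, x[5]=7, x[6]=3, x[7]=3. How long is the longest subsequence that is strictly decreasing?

3

Negate each value so 'decreasing' becomes 'increasing', then run patience tails on the negated sequence:
-4 → extends → [-4]
-6 → replaces -4 → [-6]
-4 → extends → [-6, -4]
-3 → extends → [-6, -4, -3]
-7 → replaces -6 → [-7, -4, -3]
-3 → already a tail → [-7, -4, -3]
-3 → already a tail → [-7, -4, -3]
Three tails, so the longest strictly decreasing subsequence of the original has length 3.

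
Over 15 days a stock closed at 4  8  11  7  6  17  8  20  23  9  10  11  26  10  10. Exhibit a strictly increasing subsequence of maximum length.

4, 8, 11, 17, 20, 23, 26

Patience tails give the LIS length; then backtrack through the dp parents:
4 → extends → [4]
8 → extends → [4, 8]
11 → extends → [4, 8, 11]
7 → replaces 8 → [4, 7, 11]
6 → replaces 7 → [4, 6, 11]
17 → extends → [4, 6, 11, 17]
8 → replaces 11 → [4, 6, 8, 17]
20 → extends → [4, 6, 8, 17, 20]
23 → extends → [4, 6, 8, 17, 20, 23]
9 → replaces 17 → [4, 6, 8, 9, 20, 23]
10 → replaces 20 → [4, 6, 8, 9, 10, 23]
11 → replaces 23 → [4, 6, 8, 9, 10, 11]
26 → extends → [4, 6, 8, 9, 10, 11, 26]
10 → already a tail → [4, 6, 8, 9, 10, 11, 26]
10 → already a tail → [4, 6, 8, 9, 10, 11, 26]
Length 7; one witness is 4, 8, 11, 17, 20, 23, 26.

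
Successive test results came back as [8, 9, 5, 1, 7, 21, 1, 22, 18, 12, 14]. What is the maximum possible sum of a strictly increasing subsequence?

Let S[i] be the best sum of a strictly increasing subsequence ending at i:
i:      1  2  3  4  5  6  7  8  9 10 11
a[i]:   8  9  5  1  7 21  1 22 18 12 14
S:      8 17  5  1 12 38  1 60 35 29 43
Maximum is 60 (e.g. 8 + 9 + 21 + 22).

60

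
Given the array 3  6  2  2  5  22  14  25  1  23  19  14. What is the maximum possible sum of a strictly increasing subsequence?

Let S[i] be the best sum of a strictly increasing subsequence ending at i:
i:      1  2  3  4  5  6  7  8  9 10 11 12
a[i]:   3  6  2  2  5 22 14 25  1 23 19 14
S:      3  9  2  2  8 31 23 56  1 54 42 23
Maximum is 56 (e.g. 3 + 6 + 22 + 25).

56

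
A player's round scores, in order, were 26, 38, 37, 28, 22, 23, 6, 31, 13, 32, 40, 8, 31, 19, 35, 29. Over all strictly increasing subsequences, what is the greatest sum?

Let S[i] be the best sum of a strictly increasing subsequence ending at i:
i:       1   2   3   4   5   6   7   8   9  10  11  12  13  14  15  16
a[i]:   26  38  37  28  22  23   6  31  13  32  40   8  31  19  35  29
S:      26  64  63  54  22  45   6  85  19 117 157  14  85  38 152  83
Maximum is 157 (e.g. 26 + 28 + 31 + 32 + 40).

157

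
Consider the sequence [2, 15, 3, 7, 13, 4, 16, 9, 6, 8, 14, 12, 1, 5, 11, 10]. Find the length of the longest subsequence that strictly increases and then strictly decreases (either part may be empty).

inc[i] = longest strictly increasing subsequence ending at i; dec[i] = longest strictly decreasing subsequence starting at i:
i:      1  2  3  4  5  6  7  8  9 10 11 12 13 14 15 16
a[i]:   2 15  3  7 13  4 16  9  6  8 14 12  1  5 11 10
inc:    1  2  2  3  4  3  5  4  4  5  6  6  1  4  6  6
dec:    2  5  2  3  4  2  5  3  2  2  4  3  1  1  2  1
Best peak at i=7 (value 16): inc=5, dec=5, length 5+5−1 = 9.

9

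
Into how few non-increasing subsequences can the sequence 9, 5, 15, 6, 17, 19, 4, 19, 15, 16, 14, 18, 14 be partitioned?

5

Place each on the leftmost legal pile:
9 → new pile 1 (tops now [9])
5 → pile 1 (tops now [5])
15 → new pile 2 (tops now [5, 15])
6 → pile 2 (tops now [5, 6])
17 → new pile 3 (tops now [5, 6, 17])
19 → new pile 4 (tops now [5, 6, 17, 19])
4 → pile 1 (tops now [4, 6, 17, 19])
19 → pile 4 (tops now [4, 6, 17, 19])
15 → pile 3 (tops now [4, 6, 15, 19])
16 → pile 4 (tops now [4, 6, 15, 16])
14 → pile 3 (tops now [4, 6, 14, 16])
18 → new pile 5 (tops now [4, 6, 14, 16, 18])
14 → pile 3 (tops now [4, 6, 14, 16, 18])
Five piles.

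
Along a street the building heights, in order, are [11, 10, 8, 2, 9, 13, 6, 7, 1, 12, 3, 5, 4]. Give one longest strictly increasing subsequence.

2, 6, 7, 12

Patience tails give the LIS length; then backtrack through the dp parents:
11 → extends → [11]
10 → replaces 11 → [10]
8 → replaces 10 → [8]
2 → replaces 8 → [2]
9 → extends → [2, 9]
13 → extends → [2, 9, 13]
6 → replaces 9 → [2, 6, 13]
7 → replaces 13 → [2, 6, 7]
1 → replaces 2 → [1, 6, 7]
12 → extends → [1, 6, 7, 12]
3 → replaces 6 → [1, 3, 7, 12]
5 → replaces 7 → [1, 3, 5, 12]
4 → replaces 5 → [1, 3, 4, 12]
Length 4; one witness is 2, 6, 7, 12.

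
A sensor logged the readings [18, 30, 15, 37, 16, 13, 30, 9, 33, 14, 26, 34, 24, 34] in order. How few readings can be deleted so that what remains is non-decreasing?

8

Fewest deletions = n − (longest non-decreasing subsequence).
i:      1  2  3  4  5  6  7  8  9 10 11 12 13 14
a[i]:  18 30 15 37 16 13 30  9 33 14 26 34 24 34
dp:     1  2  1  3  2  1  3  1  4  2  3  5  3  6
max dp = 6, so deletions = 14 − 6 = 8.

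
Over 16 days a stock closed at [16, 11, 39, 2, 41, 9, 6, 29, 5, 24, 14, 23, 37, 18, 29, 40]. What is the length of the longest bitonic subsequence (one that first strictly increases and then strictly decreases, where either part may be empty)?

inc[i] = longest strictly increasing subsequence ending at i; dec[i] = longest strictly decreasing subsequence starting at i:
i:      1  2  3  4  5  6  7  8  9 10 11 12 13 14 15 16
a[i]:  16 11 39  2 41  9  6 29  5 24 14 23 37 18 29 40
inc:    1  1  2  1  3  2  2  3  2  3  3  4  5  4  5  6
dec:    5  4  5  1  5  3  2  4  1  3  1  2  2  1  1  1
Best peak at i=5 (value 41): inc=3, dec=5, length 3+5−1 = 7.

7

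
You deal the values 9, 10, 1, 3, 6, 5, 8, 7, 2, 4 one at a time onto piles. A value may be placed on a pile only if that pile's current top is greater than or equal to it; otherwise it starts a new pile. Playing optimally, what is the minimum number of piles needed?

4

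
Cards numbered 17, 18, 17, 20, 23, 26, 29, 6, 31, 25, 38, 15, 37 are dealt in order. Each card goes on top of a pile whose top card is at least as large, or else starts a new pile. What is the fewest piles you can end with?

Place each on the leftmost legal pile:
17 → new pile 1 (tops now [17])
18 → new pile 2 (tops now [17, 18])
17 → pile 1 (tops now [17, 18])
20 → new pile 3 (tops now [17, 18, 20])
23 → new pile 4 (tops now [17, 18, 20, 23])
26 → new pile 5 (tops now [17, 18, 20, 23, 26])
29 → new pile 6 (tops now [17, 18, 20, 23, 26, 29])
6 → pile 1 (tops now [6, 18, 20, 23, 26, 29])
31 → new pile 7 (tops now [6, 18, 20, 23, 26, 29, 31])
25 → pile 5 (tops now [6, 18, 20, 23, 25, 29, 31])
38 → new pile 8 (tops now [6, 18, 20, 23, 25, 29, 31, 38])
15 → pile 2 (tops now [6, 15, 20, 23, 25, 29, 31, 38])
37 → pile 8 (tops now [6, 15, 20, 23, 25, 29, 31, 37])
Eight piles.

8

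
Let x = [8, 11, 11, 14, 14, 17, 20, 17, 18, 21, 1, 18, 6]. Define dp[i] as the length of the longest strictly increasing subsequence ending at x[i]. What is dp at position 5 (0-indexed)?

dp[i] = 1 + max{dp[j] : j<i, x[j]<x[i]} (or 1 if no such j):
i:      0  1  2  3  4  5  6  7  8  9 10 11 12
x[i]:   8 11 11 14 14 17 20 17 18 21  1 18  6
dp:     1  2  2  3  3  4  5  4  5  6  1  5  2
At index 5 the value is 4.

4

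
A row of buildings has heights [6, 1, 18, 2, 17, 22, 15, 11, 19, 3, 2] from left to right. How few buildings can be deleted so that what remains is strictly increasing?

Fewest deletions = n − (longest strictly increasing subsequence).
i:      1  2  3  4  5  6  7  8  9 10 11
a[i]:   6  1 18  2 17 22 15 11 19  3  2
dp:     1  1  2  2  3  4  3  3  4  3  2
max dp = 4, so deletions = 11 − 4 = 7.

7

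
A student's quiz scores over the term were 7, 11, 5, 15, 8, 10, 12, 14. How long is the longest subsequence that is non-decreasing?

5

Track the smallest tail for each achievable length (allowing ties):
7 → extends → [7]
11 → extends → [7, 11]
5 → replaces 7 → [5, 11]
15 → extends → [5, 11, 15]
8 → replaces 11 → [5, 8, 15]
10 → replaces 15 → [5, 8, 10]
12 → extends → [5, 8, 10, 12]
14 → extends → [5, 8, 10, 12, 14]
Five tails, so the longest non-decreasing subsequence has length 5 (e.g. 7, 8, 10, 12, 14).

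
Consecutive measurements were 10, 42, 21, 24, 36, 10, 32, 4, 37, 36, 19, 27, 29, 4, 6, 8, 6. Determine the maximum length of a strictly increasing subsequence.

Track the smallest tail for each achievable length (strict):
10 → extends → [10]
42 → extends → [10, 42]
21 → replaces 42 → [10, 21]
24 → extends → [10, 21, 24]
36 → extends → [10, 21, 24, 36]
10 → already a tail → [10, 21, 24, 36]
32 → replaces 36 → [10, 21, 24, 32]
4 → replaces 10 → [4, 21, 24, 32]
37 → extends → [4, 21, 24, 32, 37]
36 → replaces 37 → [4, 21, 24, 32, 36]
19 → replaces 21 → [4, 19, 24, 32, 36]
27 → replaces 32 → [4, 19, 24, 27, 36]
29 → replaces 36 → [4, 19, 24, 27, 29]
4 → already a tail → [4, 19, 24, 27, 29]
6 → replaces 19 → [4, 6, 24, 27, 29]
8 → replaces 24 → [4, 6, 8, 27, 29]
6 → already a tail → [4, 6, 8, 27, 29]
Five tails, so the longest strictly increasing subsequence has length 5 (e.g. 10, 21, 24, 36, 37).

5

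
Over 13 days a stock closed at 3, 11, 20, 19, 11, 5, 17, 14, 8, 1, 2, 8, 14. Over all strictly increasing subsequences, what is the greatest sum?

Let S[i] be the best sum of a strictly increasing subsequence ending at i:
i:      1  2  3  4  5  6  7  8  9 10 11 12 13
a[i]:   3 11 20 19 11  5 17 14  8  1  2  8 14
S:      3 14 34 33 14  8 31 28 16  1  3 16 30
Maximum is 34 (e.g. 3 + 11 + 20).

34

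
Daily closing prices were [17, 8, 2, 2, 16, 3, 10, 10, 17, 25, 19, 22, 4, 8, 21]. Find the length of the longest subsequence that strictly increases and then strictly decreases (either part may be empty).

inc[i] = longest strictly increasing subsequence ending at i; dec[i] = longest strictly decreasing subsequence starting at i:
i:      1  2  3  4  5  6  7  8  9 10 11 12 13 14 15
a[i]:  17  8  2  2 16  3 10 10 17 25 19 22  4  8 21
inc:    1  1  1  1  2  2  3  3  4  5  5  6  3  4  6
dec:    4  2  1  1  3  1  2  2  2  3  2  2  1  1  1
Best peak at i=10 (value 25): inc=5, dec=3, length 5+3−1 = 7.

7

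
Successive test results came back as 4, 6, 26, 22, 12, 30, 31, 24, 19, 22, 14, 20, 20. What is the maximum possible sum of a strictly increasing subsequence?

Let S[i] be the best sum of a strictly increasing subsequence ending at i:
i:      1  2  3  4  5  6  7  8  9 10 11 12 13
a[i]:   4  6 26 22 12 30 31 24 19 22 14 20 20
S:      4 10 36 32 22 66 97 56 41 63 36 61 61
Maximum is 97 (e.g. 4 + 6 + 26 + 30 + 31).

97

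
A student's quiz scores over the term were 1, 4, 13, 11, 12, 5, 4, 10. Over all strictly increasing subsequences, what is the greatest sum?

28

Let S[i] be the best sum of a strictly increasing subsequence ending at i:
i:      1  2  3  4  5  6  7  8
a[i]:   1  4 13 11 12  5  4 10
S:      1  5 18 16 28 10  5 20
Maximum is 28 (e.g. 1 + 4 + 11 + 12).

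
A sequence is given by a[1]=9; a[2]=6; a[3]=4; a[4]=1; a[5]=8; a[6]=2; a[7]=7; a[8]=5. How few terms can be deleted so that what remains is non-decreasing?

Fewest deletions = n − (longest non-decreasing subsequence).
i:     1 2 3 4 5 6 7 8
a[i]:  9 6 4 1 8 2 7 5
dp:    1 1 1 1 2 2 3 3
max dp = 3, so deletions = 8 − 3 = 5.

5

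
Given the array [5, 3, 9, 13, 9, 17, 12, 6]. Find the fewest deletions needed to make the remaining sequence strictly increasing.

4

Fewest deletions = n − (longest strictly increasing subsequence).
i:      1  2  3  4  5  6  7  8
a[i]:   5  3  9 13  9 17 12  6
dp:     1  1  2  3  2  4  3  2
max dp = 4, so deletions = 8 − 4 = 4.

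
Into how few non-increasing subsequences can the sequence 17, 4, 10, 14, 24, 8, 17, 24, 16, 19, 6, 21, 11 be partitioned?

Place each on the leftmost legal pile:
17 → new pile 1 (tops now [17])
4 → pile 1 (tops now [4])
10 → new pile 2 (tops now [4, 10])
14 → new pile 3 (tops now [4, 10, 14])
24 → new pile 4 (tops now [4, 10, 14, 24])
8 → pile 2 (tops now [4, 8, 14, 24])
17 → pile 4 (tops now [4, 8, 14, 17])
24 → new pile 5 (tops now [4, 8, 14, 17, 24])
16 → pile 4 (tops now [4, 8, 14, 16, 24])
19 → pile 5 (tops now [4, 8, 14, 16, 19])
6 → pile 2 (tops now [4, 6, 14, 16, 19])
21 → new pile 6 (tops now [4, 6, 14, 16, 19, 21])
11 → pile 3 (tops now [4, 6, 11, 16, 19, 21])
Six piles.

6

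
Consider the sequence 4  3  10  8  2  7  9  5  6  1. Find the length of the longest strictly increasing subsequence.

3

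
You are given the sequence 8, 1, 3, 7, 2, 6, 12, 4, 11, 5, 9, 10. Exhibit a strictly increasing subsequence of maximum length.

Patience tails give the LIS length; then backtrack through the dp parents:
8 → extends → [8]
1 → replaces 8 → [1]
3 → extends → [1, 3]
7 → extends → [1, 3, 7]
2 → replaces 3 → [1, 2, 7]
6 → replaces 7 → [1, 2, 6]
12 → extends → [1, 2, 6, 12]
4 → replaces 6 → [1, 2, 4, 12]
11 → replaces 12 → [1, 2, 4, 11]
5 → replaces 11 → [1, 2, 4, 5]
9 → extends → [1, 2, 4, 5, 9]
10 → extends → [1, 2, 4, 5, 9, 10]
Length 6; one witness is 1, 3, 4, 5, 9, 10.

1, 3, 4, 5, 9, 10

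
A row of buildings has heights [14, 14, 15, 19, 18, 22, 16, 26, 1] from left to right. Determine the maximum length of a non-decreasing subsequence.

6

Let dp[i] be the length of the longest such subsequence ending at index i:
i:      1  2  3  4  5  6  7  8  9
a[i]:  14 14 15 19 18 22 16 26  1
dp:     1  2  3  4  4  5  4  6  1
Maximum dp value is 6.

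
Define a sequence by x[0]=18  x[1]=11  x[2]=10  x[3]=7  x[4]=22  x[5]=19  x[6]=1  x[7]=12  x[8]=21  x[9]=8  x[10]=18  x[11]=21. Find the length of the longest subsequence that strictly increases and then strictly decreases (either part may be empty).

inc[i] = longest strictly increasing subsequence ending at i; dec[i] = longest strictly decreasing subsequence starting at i:
i:      0  1  2  3  4  5  6  7  8  9 10 11
x[i]:  18 11 10  7 22 19  1 12 21  8 18 21
inc:    1  1  1  1  2  2  1  2  3  2  3  4
dec:    5  4  3  2  4  3  1  2  2  1  1  1
Best peak at i=0 (value 18): inc=1, dec=5, length 1+5−1 = 5.

5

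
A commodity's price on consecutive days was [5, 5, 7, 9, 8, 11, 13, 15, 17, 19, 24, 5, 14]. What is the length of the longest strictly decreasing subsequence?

Let dp[i] be the longest strictly decreasing subsequence ending at i:
i:      1  2  3  4  5  6  7  8  9 10 11 12 13
a[i]:   5  5  7  9  8 11 13 15 17 19 24  5 14
dp:     1  1  1  1  2  1  1  1  1  1  1  3  2
Maximum is 3.

3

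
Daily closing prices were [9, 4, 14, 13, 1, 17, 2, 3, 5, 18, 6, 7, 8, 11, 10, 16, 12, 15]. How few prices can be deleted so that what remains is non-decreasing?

Fewest deletions = n − (longest non-decreasing subsequence).
i:      1  2  3  4  5  6  7  8  9 10 11 12 13 14 15 16 17 18
a[i]:   9  4 14 13  1 17  2  3  5 18  6  7  8 11 10 16 12 15
dp:     1  1  2  2  1  3  2  3  4  5  5  6  7  8  8  9  9 10
max dp = 10, so deletions = 18 − 10 = 8.

8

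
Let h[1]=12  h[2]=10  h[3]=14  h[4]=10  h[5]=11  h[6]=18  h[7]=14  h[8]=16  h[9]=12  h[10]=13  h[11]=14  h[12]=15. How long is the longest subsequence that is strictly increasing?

Track the smallest tail for each achievable length (strict):
12 → extends → [12]
10 → replaces 12 → [10]
14 → extends → [10, 14]
10 → already a tail → [10, 14]
11 → replaces 14 → [10, 11]
18 → extends → [10, 11, 18]
14 → replaces 18 → [10, 11, 14]
16 → extends → [10, 11, 14, 16]
12 → replaces 14 → [10, 11, 12, 16]
13 → replaces 16 → [10, 11, 12, 13]
14 → extends → [10, 11, 12, 13, 14]
15 → extends → [10, 11, 12, 13, 14, 15]
Six tails, so the longest strictly increasing subsequence has length 6 (e.g. 10, 11, 12, 13, 14, 15).

6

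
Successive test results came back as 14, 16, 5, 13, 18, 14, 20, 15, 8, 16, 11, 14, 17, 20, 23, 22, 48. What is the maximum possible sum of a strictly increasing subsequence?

Let S[i] be the best sum of a strictly increasing subsequence ending at i:
i:       1   2   3   4   5   6   7   8   9  10  11  12  13  14  15  16  17
a[i]:   14  16   5  13  18  14  20  15   8  16  11  14  17  20  23  22  48
S:      14  30   5  18  48  32  68  47  13  63  24  38  80 100 123 122 171
Maximum is 171 (e.g. 5 + 13 + 14 + 15 + 16 + 17 + 20 + 23 + 48).

171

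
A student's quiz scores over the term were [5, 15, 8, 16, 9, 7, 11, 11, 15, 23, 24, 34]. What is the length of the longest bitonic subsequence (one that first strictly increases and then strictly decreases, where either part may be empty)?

8

inc[i] = longest strictly increasing subsequence ending at i; dec[i] = longest strictly decreasing subsequence starting at i:
i:      1  2  3  4  5  6  7  8  9 10 11 12
a[i]:   5 15  8 16  9  7 11 11 15 23 24 34
inc:    1  2  2  3  3  2  4  4  5  6  7  8
dec:    1  3  2  3  2  1  1  1  1  1  1  1
Best peak at i=12 (value 34): inc=8, dec=1, length 8+1−1 = 8.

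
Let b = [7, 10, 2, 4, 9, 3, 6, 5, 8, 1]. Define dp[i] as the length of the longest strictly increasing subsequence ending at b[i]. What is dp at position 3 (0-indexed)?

2

dp[i] = 1 + max{dp[j] : j<i, b[j]<b[i]} (or 1 if no such j):
i:      0  1  2  3  4  5  6  7  8  9
b[i]:   7 10  2  4  9  3  6  5  8  1
dp:     1  2  1  2  3  2  3  3  4  1
At index 3 the value is 2.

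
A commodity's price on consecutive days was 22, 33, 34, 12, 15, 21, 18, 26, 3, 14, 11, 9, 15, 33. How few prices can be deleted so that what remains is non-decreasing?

9

Fewest deletions = n − (longest non-decreasing subsequence).
i:      1  2  3  4  5  6  7  8  9 10 11 12 13 14
a[i]:  22 33 34 12 15 21 18 26  3 14 11  9 15 33
dp:     1  2  3  1  2  3  3  4  1  2  2  2  3  5
max dp = 5, so deletions = 14 − 5 = 9.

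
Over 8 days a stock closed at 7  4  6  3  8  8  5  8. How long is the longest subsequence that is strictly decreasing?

3

Let dp[i] be the longest strictly decreasing subsequence ending at i:
i:     1 2 3 4 5 6 7 8
a[i]:  7 4 6 3 8 8 5 8
dp:    1 2 2 3 1 1 3 1
Maximum is 3.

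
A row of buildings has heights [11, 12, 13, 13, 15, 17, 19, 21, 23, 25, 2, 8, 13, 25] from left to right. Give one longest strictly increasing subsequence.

Patience tails give the LIS length; then backtrack through the dp parents:
11 → extends → [11]
12 → extends → [11, 12]
13 → extends → [11, 12, 13]
13 → already a tail → [11, 12, 13]
15 → extends → [11, 12, 13, 15]
17 → extends → [11, 12, 13, 15, 17]
19 → extends → [11, 12, 13, 15, 17, 19]
21 → extends → [11, 12, 13, 15, 17, 19, 21]
23 → extends → [11, 12, 13, 15, 17, 19, 21, 23]
25 → extends → [11, 12, 13, 15, 17, 19, 21, 23, 25]
2 → replaces 11 → [2, 12, 13, 15, 17, 19, 21, 23, 25]
8 → replaces 12 → [2, 8, 13, 15, 17, 19, 21, 23, 25]
13 → already a tail → [2, 8, 13, 15, 17, 19, 21, 23, 25]
25 → already a tail → [2, 8, 13, 15, 17, 19, 21, 23, 25]
Length 9; one witness is 11, 12, 13, 15, 17, 19, 21, 23, 25.

11, 12, 13, 15, 17, 19, 21, 23, 25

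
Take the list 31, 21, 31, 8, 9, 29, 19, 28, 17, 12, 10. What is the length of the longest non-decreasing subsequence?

Track the smallest tail for each achievable length (allowing ties):
31 → extends → [31]
21 → replaces 31 → [21]
31 → extends → [21, 31]
8 → replaces 21 → [8, 31]
9 → replaces 31 → [8, 9]
29 → extends → [8, 9, 29]
19 → replaces 29 → [8, 9, 19]
28 → extends → [8, 9, 19, 28]
17 → replaces 19 → [8, 9, 17, 28]
12 → replaces 17 → [8, 9, 12, 28]
10 → replaces 12 → [8, 9, 10, 28]
Four tails, so the longest non-decreasing subsequence has length 4 (e.g. 8, 9, 19, 28).

4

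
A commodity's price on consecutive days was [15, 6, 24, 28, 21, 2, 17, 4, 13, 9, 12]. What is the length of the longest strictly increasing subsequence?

4

Track the smallest tail for each achievable length (strict):
15 → extends → [15]
6 → replaces 15 → [6]
24 → extends → [6, 24]
28 → extends → [6, 24, 28]
21 → replaces 24 → [6, 21, 28]
2 → replaces 6 → [2, 21, 28]
17 → replaces 21 → [2, 17, 28]
4 → replaces 17 → [2, 4, 28]
13 → replaces 28 → [2, 4, 13]
9 → replaces 13 → [2, 4, 9]
12 → extends → [2, 4, 9, 12]
Four tails, so the longest strictly increasing subsequence has length 4 (e.g. 2, 4, 9, 12).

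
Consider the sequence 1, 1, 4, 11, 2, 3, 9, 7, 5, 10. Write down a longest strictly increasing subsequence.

1, 2, 3, 9, 10

Patience tails give the LIS length; then backtrack through the dp parents:
1 → extends → [1]
1 → already a tail → [1]
4 → extends → [1, 4]
11 → extends → [1, 4, 11]
2 → replaces 4 → [1, 2, 11]
3 → replaces 11 → [1, 2, 3]
9 → extends → [1, 2, 3, 9]
7 → replaces 9 → [1, 2, 3, 7]
5 → replaces 7 → [1, 2, 3, 5]
10 → extends → [1, 2, 3, 5, 10]
Length 5; one witness is 1, 2, 3, 9, 10.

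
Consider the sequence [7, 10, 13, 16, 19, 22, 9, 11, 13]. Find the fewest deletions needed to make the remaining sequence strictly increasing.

Fewest deletions = n − (longest strictly increasing subsequence).
i:      1  2  3  4  5  6  7  8  9
a[i]:   7 10 13 16 19 22  9 11 13
dp:     1  2  3  4  5  6  2  3  4
max dp = 6, so deletions = 9 − 6 = 3.

3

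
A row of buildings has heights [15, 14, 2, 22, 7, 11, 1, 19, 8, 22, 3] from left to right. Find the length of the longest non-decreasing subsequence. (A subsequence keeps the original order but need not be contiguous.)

Track the smallest tail for each achievable length (allowing ties):
15 → extends → [15]
14 → replaces 15 → [14]
2 → replaces 14 → [2]
22 → extends → [2, 22]
7 → replaces 22 → [2, 7]
11 → extends → [2, 7, 11]
1 → replaces 2 → [1, 7, 11]
19 → extends → [1, 7, 11, 19]
8 → replaces 11 → [1, 7, 8, 19]
22 → extends → [1, 7, 8, 19, 22]
3 → replaces 7 → [1, 3, 8, 19, 22]
Five tails, so the longest non-decreasing subsequence has length 5 (e.g. 2, 7, 11, 19, 22).

5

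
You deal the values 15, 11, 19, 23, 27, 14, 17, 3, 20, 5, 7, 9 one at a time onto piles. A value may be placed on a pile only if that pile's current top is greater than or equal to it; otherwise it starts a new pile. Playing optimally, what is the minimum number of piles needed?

Place each on the leftmost legal pile:
15 → new pile 1 (tops now [15])
11 → pile 1 (tops now [11])
19 → new pile 2 (tops now [11, 19])
23 → new pile 3 (tops now [11, 19, 23])
27 → new pile 4 (tops now [11, 19, 23, 27])
14 → pile 2 (tops now [11, 14, 23, 27])
17 → pile 3 (tops now [11, 14, 17, 27])
3 → pile 1 (tops now [3, 14, 17, 27])
20 → pile 4 (tops now [3, 14, 17, 20])
5 → pile 2 (tops now [3, 5, 17, 20])
7 → pile 3 (tops now [3, 5, 7, 20])
9 → pile 4 (tops now [3, 5, 7, 9])
Four piles.

4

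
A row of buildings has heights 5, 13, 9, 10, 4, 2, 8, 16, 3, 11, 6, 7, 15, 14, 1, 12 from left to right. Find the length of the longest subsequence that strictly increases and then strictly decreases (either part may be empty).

7

inc[i] = longest strictly increasing subsequence ending at i; dec[i] = longest strictly decreasing subsequence starting at i:
i:      1  2  3  4  5  6  7  8  9 10 11 12 13 14 15 16
a[i]:   5 13  9 10  4  2  8 16  3 11  6  7 15 14  1 12
inc:    1  2  2  3  1  1  2  4  2  4  3  4  5  5  1  5
dec:    4  5  4  4  3  2  3  4  2  3  2  2  3  2  1  1
Best peak at i=8 (value 16): inc=4, dec=4, length 4+4−1 = 7.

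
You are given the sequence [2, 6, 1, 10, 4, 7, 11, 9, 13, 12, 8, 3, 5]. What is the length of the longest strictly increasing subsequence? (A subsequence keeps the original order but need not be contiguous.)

5

Track the smallest tail for each achievable length (strict):
2 → extends → [2]
6 → extends → [2, 6]
1 → replaces 2 → [1, 6]
10 → extends → [1, 6, 10]
4 → replaces 6 → [1, 4, 10]
7 → replaces 10 → [1, 4, 7]
11 → extends → [1, 4, 7, 11]
9 → replaces 11 → [1, 4, 7, 9]
13 → extends → [1, 4, 7, 9, 13]
12 → replaces 13 → [1, 4, 7, 9, 12]
8 → replaces 9 → [1, 4, 7, 8, 12]
3 → replaces 4 → [1, 3, 7, 8, 12]
5 → replaces 7 → [1, 3, 5, 8, 12]
Five tails, so the longest strictly increasing subsequence has length 5 (e.g. 2, 6, 10, 11, 13).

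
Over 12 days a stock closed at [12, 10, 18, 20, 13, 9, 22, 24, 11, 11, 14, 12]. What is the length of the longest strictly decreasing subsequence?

Let dp[i] be the longest strictly decreasing subsequence ending at i:
i:      1  2  3  4  5  6  7  8  9 10 11 12
a[i]:  12 10 18 20 13  9 22 24 11 11 14 12
dp:     1  2  1  1  2  3  1  1  3  3  2  3
Maximum is 3.

3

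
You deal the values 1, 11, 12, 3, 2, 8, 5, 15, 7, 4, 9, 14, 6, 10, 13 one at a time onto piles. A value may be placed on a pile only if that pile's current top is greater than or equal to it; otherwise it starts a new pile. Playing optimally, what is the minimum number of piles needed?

7

The minimum number of non-increasing subsequences covering a sequence equals the length of its longest strictly increasing subsequence.
LIS length is 7 (e.g. 1, 3, 5, 7, 9, 10, 13), so 7 piles are needed.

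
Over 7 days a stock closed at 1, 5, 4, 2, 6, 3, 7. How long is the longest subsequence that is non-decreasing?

4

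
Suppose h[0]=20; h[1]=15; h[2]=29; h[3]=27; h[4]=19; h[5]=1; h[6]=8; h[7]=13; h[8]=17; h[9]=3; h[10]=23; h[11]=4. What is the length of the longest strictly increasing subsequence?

Track the smallest tail for each achievable length (strict):
20 → extends → [20]
15 → replaces 20 → [15]
29 → extends → [15, 29]
27 → replaces 29 → [15, 27]
19 → replaces 27 → [15, 19]
1 → replaces 15 → [1, 19]
8 → replaces 19 → [1, 8]
13 → extends → [1, 8, 13]
17 → extends → [1, 8, 13, 17]
3 → replaces 8 → [1, 3, 13, 17]
23 → extends → [1, 3, 13, 17, 23]
4 → replaces 13 → [1, 3, 4, 17, 23]
Five tails, so the longest strictly increasing subsequence has length 5 (e.g. 1, 8, 13, 17, 23).

5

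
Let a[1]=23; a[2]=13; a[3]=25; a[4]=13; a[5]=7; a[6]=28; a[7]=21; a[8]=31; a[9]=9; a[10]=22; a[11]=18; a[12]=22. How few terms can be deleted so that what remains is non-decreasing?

7

Fewest deletions = n − (longest non-decreasing subsequence).
Patience tails:
23 → extends → [23]
13 → replaces 23 → [13]
25 → extends → [13, 25]
13 → replaces 25 → [13, 13]
7 → replaces 13 → [7, 13]
28 → extends → [7, 13, 28]
21 → replaces 28 → [7, 13, 21]
31 → extends → [7, 13, 21, 31]
9 → replaces 13 → [7, 9, 21, 31]
22 → replaces 31 → [7, 9, 21, 22]
18 → replaces 21 → [7, 9, 18, 22]
22 → extends → [7, 9, 18, 22, 22]
Longest non-decreasing subsequence has length 5, so deletions = 12 − 5 = 7.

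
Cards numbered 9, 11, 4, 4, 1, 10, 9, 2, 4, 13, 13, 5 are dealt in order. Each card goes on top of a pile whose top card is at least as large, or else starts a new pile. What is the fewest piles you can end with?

Place each on the leftmost legal pile:
9 → new pile 1 (tops now [9])
11 → new pile 2 (tops now [9, 11])
4 → pile 1 (tops now [4, 11])
4 → pile 1 (tops now [4, 11])
1 → pile 1 (tops now [1, 11])
10 → pile 2 (tops now [1, 10])
9 → pile 2 (tops now [1, 9])
2 → pile 2 (tops now [1, 2])
4 → new pile 3 (tops now [1, 2, 4])
13 → new pile 4 (tops now [1, 2, 4, 13])
13 → pile 4 (tops now [1, 2, 4, 13])
5 → pile 4 (tops now [1, 2, 4, 5])
Four piles.

4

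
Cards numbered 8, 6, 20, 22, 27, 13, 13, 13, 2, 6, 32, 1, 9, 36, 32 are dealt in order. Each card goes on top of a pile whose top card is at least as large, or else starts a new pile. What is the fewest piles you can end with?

6

The minimum number of non-increasing subsequences covering a sequence equals the length of its longest strictly increasing subsequence.
LIS length is 6 (e.g. 8, 20, 22, 27, 32, 36), so 6 piles are needed.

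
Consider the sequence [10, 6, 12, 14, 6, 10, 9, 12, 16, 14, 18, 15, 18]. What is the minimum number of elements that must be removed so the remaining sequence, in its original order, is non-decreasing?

6

Fewest deletions = n − (longest non-decreasing subsequence).
Patience tails:
10 → extends → [10]
6 → replaces 10 → [6]
12 → extends → [6, 12]
14 → extends → [6, 12, 14]
6 → replaces 12 → [6, 6, 14]
10 → replaces 14 → [6, 6, 10]
9 → replaces 10 → [6, 6, 9]
12 → extends → [6, 6, 9, 12]
16 → extends → [6, 6, 9, 12, 16]
14 → replaces 16 → [6, 6, 9, 12, 14]
18 → extends → [6, 6, 9, 12, 14, 18]
15 → replaces 18 → [6, 6, 9, 12, 14, 15]
18 → extends → [6, 6, 9, 12, 14, 15, 18]
Longest non-decreasing subsequence has length 7, so deletions = 13 − 7 = 6.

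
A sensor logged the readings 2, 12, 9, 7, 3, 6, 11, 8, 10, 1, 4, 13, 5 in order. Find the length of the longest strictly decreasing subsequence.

Let dp[i] be the longest strictly decreasing subsequence ending at i:
i:      1  2  3  4  5  6  7  8  9 10 11 12 13
a[i]:   2 12  9  7  3  6 11  8 10  1  4 13  5
dp:     1  1  2  3  4  4  2  3  3  5  5  1  5
Maximum is 5.

5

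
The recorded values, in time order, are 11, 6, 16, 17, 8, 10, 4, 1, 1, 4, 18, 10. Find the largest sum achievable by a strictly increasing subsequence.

Let S[i] be the best sum of a strictly increasing subsequence ending at i:
i:      1  2  3  4  5  6  7  8  9 10 11 12
a[i]:  11  6 16 17  8 10  4  1  1  4 18 10
S:     11  6 27 44 14 24  4  1  1  5 62 24
Maximum is 62 (e.g. 11 + 16 + 17 + 18).

62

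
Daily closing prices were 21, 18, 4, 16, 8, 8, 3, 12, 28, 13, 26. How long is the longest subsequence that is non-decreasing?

6

Let dp[i] be the length of the longest such subsequence ending at index i:
i:      1  2  3  4  5  6  7  8  9 10 11
a[i]:  21 18  4 16  8  8  3 12 28 13 26
dp:     1  1  1  2  2  3  1  4  5  5  6
Maximum dp value is 6.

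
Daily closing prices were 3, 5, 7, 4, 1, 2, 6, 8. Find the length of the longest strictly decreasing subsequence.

3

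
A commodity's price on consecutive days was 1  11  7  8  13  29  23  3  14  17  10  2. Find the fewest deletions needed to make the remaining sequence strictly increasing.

Fewest deletions = n − (longest strictly increasing subsequence).
i:      1  2  3  4  5  6  7  8  9 10 11 12
a[i]:   1 11  7  8 13 29 23  3 14 17 10  2
dp:     1  2  2  3  4  5  5  2  5  6  4  2
max dp = 6, so deletions = 12 − 6 = 6.

6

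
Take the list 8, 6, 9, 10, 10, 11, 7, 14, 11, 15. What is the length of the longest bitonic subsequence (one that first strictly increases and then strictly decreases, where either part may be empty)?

6

inc[i] = longest strictly increasing subsequence ending at i; dec[i] = longest strictly decreasing subsequence starting at i:
i:      1  2  3  4  5  6  7  8  9 10
a[i]:   8  6  9 10 10 11  7 14 11 15
inc:    1  1  2  3  3  4  2  5  4  6
dec:    2  1  2  2  2  2  1  2  1  1
Best peak at i=8 (value 14): inc=5, dec=2, length 5+2−1 = 6.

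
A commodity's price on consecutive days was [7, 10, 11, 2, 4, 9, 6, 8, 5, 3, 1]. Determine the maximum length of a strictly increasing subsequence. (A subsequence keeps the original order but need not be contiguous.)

Track the smallest tail for each achievable length (strict):
7 → extends → [7]
10 → extends → [7, 10]
11 → extends → [7, 10, 11]
2 → replaces 7 → [2, 10, 11]
4 → replaces 10 → [2, 4, 11]
9 → replaces 11 → [2, 4, 9]
6 → replaces 9 → [2, 4, 6]
8 → extends → [2, 4, 6, 8]
5 → replaces 6 → [2, 4, 5, 8]
3 → replaces 4 → [2, 3, 5, 8]
1 → replaces 2 → [1, 3, 5, 8]
Four tails, so the longest strictly increasing subsequence has length 4 (e.g. 2, 4, 6, 8).

4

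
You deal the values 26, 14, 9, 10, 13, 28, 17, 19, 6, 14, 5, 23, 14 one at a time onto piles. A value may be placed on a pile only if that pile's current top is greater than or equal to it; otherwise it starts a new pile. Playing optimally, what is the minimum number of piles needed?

6

The minimum number of non-increasing subsequences covering a sequence equals the length of its longest strictly increasing subsequence.
LIS length is 6 (e.g. 9, 10, 13, 17, 19, 23), so 6 piles are needed.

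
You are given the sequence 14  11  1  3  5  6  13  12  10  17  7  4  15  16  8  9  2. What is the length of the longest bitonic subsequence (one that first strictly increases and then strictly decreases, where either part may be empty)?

inc[i] = longest strictly increasing subsequence ending at i; dec[i] = longest strictly decreasing subsequence starting at i:
i:      1  2  3  4  5  6  7  8  9 10 11 12 13 14 15 16 17
a[i]:  14 11  1  3  5  6 13 12 10 17  7  4 15 16  8  9  2
inc:    1  1  1  2  3  4  5  5  5  6  5  3  6  7  6  7  2
dec:    7  5  1  2  3  3  6  5  4  4  3  2  3  3  2  2  1
Best peak at i=7 (value 13): inc=5, dec=6, length 5+6−1 = 10.

10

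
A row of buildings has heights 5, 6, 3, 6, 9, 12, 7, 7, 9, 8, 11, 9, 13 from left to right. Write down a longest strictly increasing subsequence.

5, 6, 7, 9, 11, 13

Patience tails give the LIS length; then backtrack through the dp parents:
5 → extends → [5]
6 → extends → [5, 6]
3 → replaces 5 → [3, 6]
6 → already a tail → [3, 6]
9 → extends → [3, 6, 9]
12 → extends → [3, 6, 9, 12]
7 → replaces 9 → [3, 6, 7, 12]
7 → already a tail → [3, 6, 7, 12]
9 → replaces 12 → [3, 6, 7, 9]
8 → replaces 9 → [3, 6, 7, 8]
11 → extends → [3, 6, 7, 8, 11]
9 → replaces 11 → [3, 6, 7, 8, 9]
13 → extends → [3, 6, 7, 8, 9, 13]
Length 6; one witness is 5, 6, 7, 9, 11, 13.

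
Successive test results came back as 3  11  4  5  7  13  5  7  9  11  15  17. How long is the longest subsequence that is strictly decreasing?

Negate each value so 'decreasing' becomes 'increasing', then run patience tails on the negated sequence:
-3 → extends → [-3]
-11 → replaces -3 → [-11]
-4 → extends → [-11, -4]
-5 → replaces -4 → [-11, -5]
-7 → replaces -5 → [-11, -7]
-13 → replaces -11 → [-13, -7]
-5 → extends → [-13, -7, -5]
-7 → already a tail → [-13, -7, -5]
-9 → replaces -7 → [-13, -9, -5]
-11 → replaces -9 → [-13, -11, -5]
-15 → replaces -13 → [-15, -11, -5]
-17 → replaces -15 → [-17, -11, -5]
Three tails, so the longest strictly decreasing subsequence of the original has length 3.

3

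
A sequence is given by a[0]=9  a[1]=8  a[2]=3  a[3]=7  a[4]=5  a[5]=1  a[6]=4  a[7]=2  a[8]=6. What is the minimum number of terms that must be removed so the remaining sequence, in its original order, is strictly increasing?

6

Fewest deletions = n − (longest strictly increasing subsequence).
Patience tails:
9 → extends → [9]
8 → replaces 9 → [8]
3 → replaces 8 → [3]
7 → extends → [3, 7]
5 → replaces 7 → [3, 5]
1 → replaces 3 → [1, 5]
4 → replaces 5 → [1, 4]
2 → replaces 4 → [1, 2]
6 → extends → [1, 2, 6]
Longest strictly increasing subsequence has length 3, so deletions = 9 − 3 = 6.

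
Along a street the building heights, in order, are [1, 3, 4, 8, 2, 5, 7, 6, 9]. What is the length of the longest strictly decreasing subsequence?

3

Let dp[i] be the longest strictly decreasing subsequence ending at i:
i:     1 2 3 4 5 6 7 8 9
a[i]:  1 3 4 8 2 5 7 6 9
dp:    1 1 1 1 2 2 2 3 1
Maximum is 3.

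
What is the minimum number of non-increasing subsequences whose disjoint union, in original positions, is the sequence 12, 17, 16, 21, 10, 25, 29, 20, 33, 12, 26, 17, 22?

The minimum number of non-increasing subsequences covering a sequence equals the length of its longest strictly increasing subsequence.
LIS length is 6 (e.g. 12, 17, 21, 25, 29, 33), so 6 piles are needed.

6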